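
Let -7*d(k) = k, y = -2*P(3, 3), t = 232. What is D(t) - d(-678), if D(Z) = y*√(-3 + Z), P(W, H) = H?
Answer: -678/7 - 6*√229 ≈ -187.65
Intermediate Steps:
y = -6 (y = -2*3 = -6)
D(Z) = -6*√(-3 + Z)
d(k) = -k/7
D(t) - d(-678) = -6*√(-3 + 232) - (-1)*(-678)/7 = -6*√229 - 1*678/7 = -6*√229 - 678/7 = -678/7 - 6*√229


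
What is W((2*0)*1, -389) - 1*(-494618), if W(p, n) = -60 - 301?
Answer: 494257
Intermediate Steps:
W(p, n) = -361
W((2*0)*1, -389) - 1*(-494618) = -361 - 1*(-494618) = -361 + 494618 = 494257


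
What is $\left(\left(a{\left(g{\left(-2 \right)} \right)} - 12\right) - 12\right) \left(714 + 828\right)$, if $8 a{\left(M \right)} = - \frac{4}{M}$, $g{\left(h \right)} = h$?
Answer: $- \frac{73245}{2} \approx -36623.0$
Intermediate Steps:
$a{\left(M \right)} = - \frac{1}{2 M}$ ($a{\left(M \right)} = \frac{\left(-4\right) \frac{1}{M}}{8} = - \frac{1}{2 M}$)
$\left(\left(a{\left(g{\left(-2 \right)} \right)} - 12\right) - 12\right) \left(714 + 828\right) = \left(\left(- \frac{1}{2 \left(-2\right)} - 12\right) - 12\right) \left(714 + 828\right) = \left(\left(\left(- \frac{1}{2}\right) \left(- \frac{1}{2}\right) - 12\right) - 12\right) 1542 = \left(\left(\frac{1}{4} - 12\right) - 12\right) 1542 = \left(- \frac{47}{4} - 12\right) 1542 = \left(- \frac{95}{4}\right) 1542 = - \frac{73245}{2}$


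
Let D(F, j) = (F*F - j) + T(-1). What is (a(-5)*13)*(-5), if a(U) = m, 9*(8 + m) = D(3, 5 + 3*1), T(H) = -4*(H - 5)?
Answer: 3055/9 ≈ 339.44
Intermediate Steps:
T(H) = 20 - 4*H (T(H) = -4*(-5 + H) = 20 - 4*H)
D(F, j) = 24 + F² - j (D(F, j) = (F*F - j) + (20 - 4*(-1)) = (F² - j) + (20 + 4) = (F² - j) + 24 = 24 + F² - j)
m = -47/9 (m = -8 + (24 + 3² - (5 + 3*1))/9 = -8 + (24 + 9 - (5 + 3))/9 = -8 + (24 + 9 - 1*8)/9 = -8 + (24 + 9 - 8)/9 = -8 + (⅑)*25 = -8 + 25/9 = -47/9 ≈ -5.2222)
a(U) = -47/9
(a(-5)*13)*(-5) = -47/9*13*(-5) = -611/9*(-5) = 3055/9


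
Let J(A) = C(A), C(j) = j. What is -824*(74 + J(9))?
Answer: -68392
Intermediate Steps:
J(A) = A
-824*(74 + J(9)) = -824*(74 + 9) = -824*83 = -68392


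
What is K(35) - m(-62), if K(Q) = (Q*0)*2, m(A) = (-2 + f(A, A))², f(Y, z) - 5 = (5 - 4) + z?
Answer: -3364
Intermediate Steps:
f(Y, z) = 6 + z (f(Y, z) = 5 + ((5 - 4) + z) = 5 + (1 + z) = 6 + z)
m(A) = (4 + A)² (m(A) = (-2 + (6 + A))² = (4 + A)²)
K(Q) = 0 (K(Q) = 0*2 = 0)
K(35) - m(-62) = 0 - (4 - 62)² = 0 - 1*(-58)² = 0 - 1*3364 = 0 - 3364 = -3364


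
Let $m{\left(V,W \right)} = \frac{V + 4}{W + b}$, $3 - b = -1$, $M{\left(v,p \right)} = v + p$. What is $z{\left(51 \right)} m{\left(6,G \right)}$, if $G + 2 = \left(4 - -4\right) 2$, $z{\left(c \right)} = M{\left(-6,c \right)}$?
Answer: $25$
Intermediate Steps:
$M{\left(v,p \right)} = p + v$
$z{\left(c \right)} = -6 + c$ ($z{\left(c \right)} = c - 6 = -6 + c$)
$b = 4$ ($b = 3 - -1 = 3 + 1 = 4$)
$G = 14$ ($G = -2 + \left(4 - -4\right) 2 = -2 + \left(4 + 4\right) 2 = -2 + 8 \cdot 2 = -2 + 16 = 14$)
$m{\left(V,W \right)} = \frac{4 + V}{4 + W}$ ($m{\left(V,W \right)} = \frac{V + 4}{W + 4} = \frac{4 + V}{4 + W}$)
$z{\left(51 \right)} m{\left(6,G \right)} = \left(-6 + 51\right) \frac{4 + 6}{4 + 14} = 45 \cdot \frac{1}{18} \cdot 10 = 45 \cdot \frac{5}{9} = 25$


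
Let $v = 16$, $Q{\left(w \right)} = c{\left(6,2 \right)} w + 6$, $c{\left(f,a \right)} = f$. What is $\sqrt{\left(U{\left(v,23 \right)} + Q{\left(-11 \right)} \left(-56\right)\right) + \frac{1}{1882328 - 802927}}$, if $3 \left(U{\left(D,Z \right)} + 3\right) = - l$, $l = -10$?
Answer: $\frac{2 \sqrt{8809079114453313}}{3238203} \approx 57.968$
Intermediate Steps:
$Q{\left(w \right)} = 6 + 6 w$ ($Q{\left(w \right)} = 6 w + 6 = 6 + 6 w$)
$U{\left(D,Z \right)} = \frac{1}{3}$ ($U{\left(D,Z \right)} = -3 + \frac{\left(-1\right) \left(-10\right)}{3} = -3 + \frac{1}{3} \cdot 10 = -3 + \frac{10}{3} = \frac{1}{3}$)
$\sqrt{\left(U{\left(v,23 \right)} + Q{\left(-11 \right)} \left(-56\right)\right) + \frac{1}{1882328 - 802927}} = \sqrt{\left(\frac{1}{3} + \left(6 + 6 \left(-11\right)\right) \left(-56\right)\right) + \frac{1}{1882328 - 802927}} = \sqrt{\left(\frac{1}{3} + \left(6 - 66\right) \left(-56\right)\right) + \frac{1}{1079401}} = \sqrt{\left(\frac{1}{3} - -3360\right) + \frac{1}{1079401}} = \sqrt{\left(\frac{1}{3} + 3360\right) + \frac{1}{1079401}} = \sqrt{\frac{10081}{3} + \frac{1}{1079401}} = \sqrt{\frac{10881441484}{3238203}} = \frac{2 \sqrt{8809079114453313}}{3238203}$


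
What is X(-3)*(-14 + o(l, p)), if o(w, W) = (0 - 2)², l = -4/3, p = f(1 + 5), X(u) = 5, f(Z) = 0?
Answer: -50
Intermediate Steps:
p = 0
l = -4/3 (l = -4*⅓ = -4/3 ≈ -1.3333)
o(w, W) = 4 (o(w, W) = (-2)² = 4)
X(-3)*(-14 + o(l, p)) = 5*(-14 + 4) = 5*(-10) = -50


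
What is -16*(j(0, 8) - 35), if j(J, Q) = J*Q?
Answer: 560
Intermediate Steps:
-16*(j(0, 8) - 35) = -16*(0*8 - 35) = -16*(0 - 35) = -16*(-35) = 560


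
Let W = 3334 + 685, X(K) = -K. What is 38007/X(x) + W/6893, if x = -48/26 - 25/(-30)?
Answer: 20434933079/544547 ≈ 37527.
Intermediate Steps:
x = -79/78 (x = -48*1/26 - 25*(-1/30) = -24/13 + ⅚ = -79/78 ≈ -1.0128)
W = 4019
38007/X(x) + W/6893 = 38007/((-1*(-79/78))) + 4019/6893 = 38007/(79/78) + 4019*(1/6893) = 38007*(78/79) + 4019/6893 = 2964546/79 + 4019/6893 = 20434933079/544547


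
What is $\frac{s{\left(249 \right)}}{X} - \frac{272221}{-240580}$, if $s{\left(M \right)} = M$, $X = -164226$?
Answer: $\frac{7440976921}{6584915180} \approx 1.13$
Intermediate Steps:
$\frac{s{\left(249 \right)}}{X} - \frac{272221}{-240580} = \frac{249}{-164226} - \frac{272221}{-240580} = 249 \left(- \frac{1}{164226}\right) - - \frac{272221}{240580} = - \frac{83}{54742} + \frac{272221}{240580} = \frac{7440976921}{6584915180}$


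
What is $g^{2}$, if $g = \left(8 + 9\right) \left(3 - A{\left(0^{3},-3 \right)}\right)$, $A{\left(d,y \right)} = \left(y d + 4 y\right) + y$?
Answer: $93636$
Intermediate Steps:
$A{\left(d,y \right)} = 5 y + d y$ ($A{\left(d,y \right)} = \left(d y + 4 y\right) + y = \left(4 y + d y\right) + y = 5 y + d y$)
$g = 306$ ($g = \left(8 + 9\right) \left(3 - - 3 \left(5 + 0^{3}\right)\right) = 17 \left(3 - - 3 \left(5 + 0\right)\right) = 17 \left(3 - \left(-3\right) 5\right) = 17 \left(3 - -15\right) = 17 \left(3 + 15\right) = 17 \cdot 18 = 306$)
$g^{2} = 306^{2} = 93636$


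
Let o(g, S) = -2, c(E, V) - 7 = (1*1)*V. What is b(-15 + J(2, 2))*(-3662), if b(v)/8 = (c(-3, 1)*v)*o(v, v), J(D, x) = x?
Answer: -6093568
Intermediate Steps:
c(E, V) = 7 + V (c(E, V) = 7 + (1*1)*V = 7 + 1*V = 7 + V)
b(v) = -128*v (b(v) = 8*(((7 + 1)*v)*(-2)) = 8*((8*v)*(-2)) = 8*(-16*v) = -128*v)
b(-15 + J(2, 2))*(-3662) = -128*(-15 + 2)*(-3662) = -128*(-13)*(-3662) = 1664*(-3662) = -6093568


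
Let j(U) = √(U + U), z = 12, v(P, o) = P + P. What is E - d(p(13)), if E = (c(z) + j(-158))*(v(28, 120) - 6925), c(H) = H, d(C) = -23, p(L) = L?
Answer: -82405 - 13738*I*√79 ≈ -82405.0 - 1.2211e+5*I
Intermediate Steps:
v(P, o) = 2*P
j(U) = √2*√U (j(U) = √(2*U) = √2*√U)
E = -82428 - 13738*I*√79 (E = (12 + √2*√(-158))*(2*28 - 6925) = (12 + √2*(I*√158))*(56 - 6925) = (12 + 2*I*√79)*(-6869) = -82428 - 13738*I*√79 ≈ -82428.0 - 1.2211e+5*I)
E - d(p(13)) = (-82428 - 13738*I*√79) - 1*(-23) = (-82428 - 13738*I*√79) + 23 = -82405 - 13738*I*√79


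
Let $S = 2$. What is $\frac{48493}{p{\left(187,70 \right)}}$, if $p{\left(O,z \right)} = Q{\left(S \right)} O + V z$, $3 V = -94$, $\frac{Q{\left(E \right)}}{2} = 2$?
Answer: $- \frac{145479}{4336} \approx -33.551$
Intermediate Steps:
$Q{\left(E \right)} = 4$ ($Q{\left(E \right)} = 2 \cdot 2 = 4$)
$V = - \frac{94}{3}$ ($V = \frac{1}{3} \left(-94\right) = - \frac{94}{3} \approx -31.333$)
$p{\left(O,z \right)} = 4 O - \frac{94 z}{3}$
$\frac{48493}{p{\left(187,70 \right)}} = \frac{48493}{4 \cdot 187 - \frac{6580}{3}} = \frac{48493}{748 - \frac{6580}{3}} = \frac{48493}{- \frac{4336}{3}} = 48493 \left(- \frac{3}{4336}\right) = - \frac{145479}{4336}$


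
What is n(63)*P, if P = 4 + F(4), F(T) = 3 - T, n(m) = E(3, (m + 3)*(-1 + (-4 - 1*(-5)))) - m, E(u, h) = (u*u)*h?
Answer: -189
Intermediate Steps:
E(u, h) = h*u² (E(u, h) = u²*h = h*u²)
n(m) = -m (n(m) = ((m + 3)*(-1 + (-4 - 1*(-5))))*3² - m = ((3 + m)*(-1 + (-4 + 5)))*9 - m = ((3 + m)*(-1 + 1))*9 - m = ((3 + m)*0)*9 - m = 0*9 - m = 0 - m = -m)
P = 3 (P = 4 + (3 - 1*4) = 4 + (3 - 4) = 4 - 1 = 3)
n(63)*P = -1*63*3 = -63*3 = -189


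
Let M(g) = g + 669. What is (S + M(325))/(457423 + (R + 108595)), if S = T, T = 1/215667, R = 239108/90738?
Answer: 1080654287959/615364812466748 ≈ 0.0017561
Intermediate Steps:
M(g) = 669 + g
R = 119554/45369 (R = 239108*(1/90738) = 119554/45369 ≈ 2.6351)
T = 1/215667 ≈ 4.6368e-6
S = 1/215667 ≈ 4.6368e-6
(S + M(325))/(457423 + (R + 108595)) = (1/215667 + (669 + 325))/(457423 + (119554/45369 + 108595)) = (1/215667 + 994)/(457423 + 4926966109/45369) = 214372999/(215667*(25679790196/45369)) = (214372999/215667)*(45369/25679790196) = 1080654287959/615364812466748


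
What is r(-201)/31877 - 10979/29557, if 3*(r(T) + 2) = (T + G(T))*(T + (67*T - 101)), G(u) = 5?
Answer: 78716075177/2826565467 ≈ 27.849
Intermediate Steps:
r(T) = -2 + (-101 + 68*T)*(5 + T)/3 (r(T) = -2 + ((T + 5)*(T + (67*T - 101)))/3 = -2 + ((5 + T)*(T + (-101 + 67*T)))/3 = -2 + ((5 + T)*(-101 + 68*T))/3 = -2 + ((-101 + 68*T)*(5 + T))/3 = -2 + (-101 + 68*T)*(5 + T)/3)
r(-201)/31877 - 10979/29557 = (-511/3 + (68/3)*(-201)² + (239/3)*(-201))/31877 - 10979/29557 = (-511/3 + (68/3)*40401 - 16013)*(1/31877) - 10979*1/29557 = (-511/3 + 915756 - 16013)*(1/31877) - 10979/29557 = (2698718/3)*(1/31877) - 10979/29557 = 2698718/95631 - 10979/29557 = 78716075177/2826565467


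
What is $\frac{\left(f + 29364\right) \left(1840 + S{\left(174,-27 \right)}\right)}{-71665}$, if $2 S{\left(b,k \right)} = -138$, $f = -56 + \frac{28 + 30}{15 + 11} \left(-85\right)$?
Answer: $- \frac{60944779}{84695} \approx -719.58$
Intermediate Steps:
$f = - \frac{3193}{13}$ ($f = -56 + \frac{58}{26} \left(-85\right) = -56 + 58 \cdot \frac{1}{26} \left(-85\right) = -56 + \frac{29}{13} \left(-85\right) = -56 - \frac{2465}{13} = - \frac{3193}{13} \approx -245.62$)
$S{\left(b,k \right)} = -69$ ($S{\left(b,k \right)} = \frac{1}{2} \left(-138\right) = -69$)
$\frac{\left(f + 29364\right) \left(1840 + S{\left(174,-27 \right)}\right)}{-71665} = \frac{\left(- \frac{3193}{13} + 29364\right) \left(1840 - 69\right)}{-71665} = \frac{378539}{13} \cdot 1771 \left(- \frac{1}{71665}\right) = \frac{670392569}{13} \left(- \frac{1}{71665}\right) = - \frac{60944779}{84695}$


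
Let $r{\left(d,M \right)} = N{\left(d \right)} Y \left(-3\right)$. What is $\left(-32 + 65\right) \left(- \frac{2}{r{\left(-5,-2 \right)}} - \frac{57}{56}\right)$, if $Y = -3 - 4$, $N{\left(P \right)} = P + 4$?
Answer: $- \frac{1705}{56} \approx -30.446$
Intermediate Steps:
$N{\left(P \right)} = 4 + P$
$Y = -7$ ($Y = -3 - 4 = -7$)
$r{\left(d,M \right)} = 84 + 21 d$ ($r{\left(d,M \right)} = \left(4 + d\right) \left(-7\right) \left(-3\right) = \left(-28 - 7 d\right) \left(-3\right) = 84 + 21 d$)
$\left(-32 + 65\right) \left(- \frac{2}{r{\left(-5,-2 \right)}} - \frac{57}{56}\right) = \left(-32 + 65\right) \left(- \frac{2}{84 + 21 \left(-5\right)} - \frac{57}{56}\right) = 33 \left(- \frac{2}{84 - 105} - \frac{57}{56}\right) = 33 \left(- \frac{2}{-21} - \frac{57}{56}\right) = 33 \left(\left(-2\right) \left(- \frac{1}{21}\right) - \frac{57}{56}\right) = 33 \left(\frac{2}{21} - \frac{57}{56}\right) = 33 \left(- \frac{155}{168}\right) = - \frac{1705}{56}$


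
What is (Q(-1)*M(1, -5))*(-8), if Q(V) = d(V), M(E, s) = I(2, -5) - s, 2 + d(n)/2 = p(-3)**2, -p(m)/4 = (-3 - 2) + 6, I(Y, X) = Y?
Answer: -1568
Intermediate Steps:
p(m) = -4 (p(m) = -4*((-3 - 2) + 6) = -4*(-5 + 6) = -4*1 = -4)
d(n) = 28 (d(n) = -4 + 2*(-4)**2 = -4 + 2*16 = -4 + 32 = 28)
M(E, s) = 2 - s
Q(V) = 28
(Q(-1)*M(1, -5))*(-8) = (28*(2 - 1*(-5)))*(-8) = (28*(2 + 5))*(-8) = (28*7)*(-8) = 196*(-8) = -1568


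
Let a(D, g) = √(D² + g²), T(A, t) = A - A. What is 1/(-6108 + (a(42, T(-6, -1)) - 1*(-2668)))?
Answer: -1/3398 ≈ -0.00029429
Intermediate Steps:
T(A, t) = 0
1/(-6108 + (a(42, T(-6, -1)) - 1*(-2668))) = 1/(-6108 + (√(42² + 0²) - 1*(-2668))) = 1/(-6108 + (√(1764 + 0) + 2668)) = 1/(-6108 + (√1764 + 2668)) = 1/(-6108 + (42 + 2668)) = 1/(-6108 + 2710) = 1/(-3398) = -1/3398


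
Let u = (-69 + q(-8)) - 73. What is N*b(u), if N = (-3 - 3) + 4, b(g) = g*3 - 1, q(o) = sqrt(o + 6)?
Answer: 854 - 6*I*sqrt(2) ≈ 854.0 - 8.4853*I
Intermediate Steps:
q(o) = sqrt(6 + o)
u = -142 + I*sqrt(2) (u = (-69 + sqrt(6 - 8)) - 73 = (-69 + sqrt(-2)) - 73 = (-69 + I*sqrt(2)) - 73 = -142 + I*sqrt(2) ≈ -142.0 + 1.4142*I)
b(g) = -1 + 3*g (b(g) = 3*g - 1 = -1 + 3*g)
N = -2 (N = -6 + 4 = -2)
N*b(u) = -2*(-1 + 3*(-142 + I*sqrt(2))) = -2*(-1 + (-426 + 3*I*sqrt(2))) = -2*(-427 + 3*I*sqrt(2)) = 854 - 6*I*sqrt(2)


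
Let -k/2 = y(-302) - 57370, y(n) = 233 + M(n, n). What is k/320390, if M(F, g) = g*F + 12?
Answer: -34079/160195 ≈ -0.21273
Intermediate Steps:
M(F, g) = 12 + F*g (M(F, g) = F*g + 12 = 12 + F*g)
y(n) = 245 + n**2 (y(n) = 233 + (12 + n*n) = 233 + (12 + n**2) = 245 + n**2)
k = -68158 (k = -2*((245 + (-302)**2) - 57370) = -2*((245 + 91204) - 57370) = -2*(91449 - 57370) = -2*34079 = -68158)
k/320390 = -68158/320390 = -68158*1/320390 = -34079/160195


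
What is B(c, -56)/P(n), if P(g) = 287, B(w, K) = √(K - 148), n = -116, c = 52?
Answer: 2*I*√51/287 ≈ 0.049766*I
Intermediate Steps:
B(w, K) = √(-148 + K)
B(c, -56)/P(n) = √(-148 - 56)/287 = √(-204)*(1/287) = (2*I*√51)*(1/287) = 2*I*√51/287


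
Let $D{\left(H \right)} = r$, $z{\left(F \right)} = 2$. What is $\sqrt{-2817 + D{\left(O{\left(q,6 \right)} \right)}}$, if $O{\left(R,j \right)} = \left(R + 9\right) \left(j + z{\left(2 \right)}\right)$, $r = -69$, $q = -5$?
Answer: $i \sqrt{2886} \approx 53.721 i$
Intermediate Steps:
$O{\left(R,j \right)} = \left(2 + j\right) \left(9 + R\right)$ ($O{\left(R,j \right)} = \left(R + 9\right) \left(j + 2\right) = \left(9 + R\right) \left(2 + j\right) = \left(2 + j\right) \left(9 + R\right)$)
$D{\left(H \right)} = -69$
$\sqrt{-2817 + D{\left(O{\left(q,6 \right)} \right)}} = \sqrt{-2817 - 69} = \sqrt{-2886} = i \sqrt{2886}$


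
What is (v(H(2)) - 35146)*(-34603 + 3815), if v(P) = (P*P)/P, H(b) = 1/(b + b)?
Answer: 1082067351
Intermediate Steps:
H(b) = 1/(2*b)
v(P) = P (v(P) = P**2/P = P)
(v(H(2)) - 35146)*(-34603 + 3815) = ((1/2)/2 - 35146)*(-34603 + 3815) = ((1/2)*(1/2) - 35146)*(-30788) = (1/4 - 35146)*(-30788) = -140583/4*(-30788) = 1082067351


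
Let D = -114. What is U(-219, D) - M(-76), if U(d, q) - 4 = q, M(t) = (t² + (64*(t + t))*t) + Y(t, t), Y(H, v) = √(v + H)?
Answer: -745214 - 2*I*√38 ≈ -7.4521e+5 - 12.329*I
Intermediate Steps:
Y(H, v) = √(H + v)
M(t) = 129*t² + √2*√t (M(t) = (t² + (64*(t + t))*t) + √(t + t) = (t² + (64*(2*t))*t) + √(2*t) = (t² + (128*t)*t) + √2*√t = (t² + 128*t²) + √2*√t = 129*t² + √2*√t)
U(d, q) = 4 + q
U(-219, D) - M(-76) = (4 - 114) - (129*(-76)² + √2*√(-76)) = -110 - (129*5776 + √2*(2*I*√19)) = -110 - (745104 + 2*I*√38) = -110 + (-745104 - 2*I*√38) = -745214 - 2*I*√38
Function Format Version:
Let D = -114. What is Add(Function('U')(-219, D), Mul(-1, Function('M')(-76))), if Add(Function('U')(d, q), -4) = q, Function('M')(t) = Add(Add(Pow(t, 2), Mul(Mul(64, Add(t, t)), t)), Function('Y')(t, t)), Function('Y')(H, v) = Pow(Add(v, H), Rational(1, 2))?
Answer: Add(-745214, Mul(-2, I, Pow(38, Rational(1, 2)))) ≈ Add(-7.4521e+5, Mul(-12.329, I))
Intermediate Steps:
Function('Y')(H, v) = Pow(Add(H, v), Rational(1, 2))
Function('M')(t) = Add(Mul(129, Pow(t, 2)), Mul(Pow(2, Rational(1, 2)), Pow(t, Rational(1, 2)))) (Function('M')(t) = Add(Add(Pow(t, 2), Mul(Mul(64, Add(t, t)), t)), Pow(Add(t, t), Rational(1, 2))) = Add(Add(Pow(t, 2), Mul(Mul(64, Mul(2, t)), t)), Pow(Mul(2, t), Rational(1, 2))) = Add(Add(Pow(t, 2), Mul(Mul(128, t), t)), Mul(Pow(2, Rational(1, 2)), Pow(t, Rational(1, 2)))) = Add(Add(Pow(t, 2), Mul(128, Pow(t, 2))), Mul(Pow(2, Rational(1, 2)), Pow(t, Rational(1, 2)))) = Add(Mul(129, Pow(t, 2)), Mul(Pow(2, Rational(1, 2)), Pow(t, Rational(1, 2)))))
Function('U')(d, q) = Add(4, q)
Add(Function('U')(-219, D), Mul(-1, Function('M')(-76))) = Add(Add(4, -114), Mul(-1, Add(Mul(129, Pow(-76, 2)), Mul(Pow(2, Rational(1, 2)), Pow(-76, Rational(1, 2)))))) = Add(-110, Mul(-1, Add(Mul(129, 5776), Mul(Pow(2, Rational(1, 2)), Mul(2, I, Pow(19, Rational(1, 2))))))) = Add(-110, Mul(-1, Add(745104, Mul(2, I, Pow(38, Rational(1, 2)))))) = Add(-110, Add(-745104, Mul(-2, I, Pow(38, Rational(1, 2))))) = Add(-745214, Mul(-2, I, Pow(38, Rational(1, 2))))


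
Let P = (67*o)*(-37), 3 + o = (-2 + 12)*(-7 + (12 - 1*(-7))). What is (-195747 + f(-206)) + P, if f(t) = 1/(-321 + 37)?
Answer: -137964361/284 ≈ -4.8579e+5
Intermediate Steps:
f(t) = -1/284 (f(t) = 1/(-284) = -1/284)
o = 117 (o = -3 + (-2 + 12)*(-7 + (12 - 1*(-7))) = -3 + 10*(-7 + (12 + 7)) = -3 + 10*(-7 + 19) = -3 + 10*12 = -3 + 120 = 117)
P = -290043 (P = (67*117)*(-37) = 7839*(-37) = -290043)
(-195747 + f(-206)) + P = (-195747 - 1/284) - 290043 = -55592149/284 - 290043 = -137964361/284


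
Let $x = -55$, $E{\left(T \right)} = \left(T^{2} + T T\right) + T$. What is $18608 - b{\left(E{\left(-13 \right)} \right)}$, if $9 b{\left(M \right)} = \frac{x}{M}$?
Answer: $\frac{10885691}{585} \approx 18608.0$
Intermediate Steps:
$E{\left(T \right)} = T + 2 T^{2}$ ($E{\left(T \right)} = \left(T^{2} + T^{2}\right) + T = 2 T^{2} + T = T + 2 T^{2}$)
$b{\left(M \right)} = - \frac{55}{9 M}$ ($b{\left(M \right)} = \frac{\left(-55\right) \frac{1}{M}}{9} = - \frac{55}{9 M}$)
$18608 - b{\left(E{\left(-13 \right)} \right)} = 18608 - - \frac{55}{9 \left(- 13 \left(1 + 2 \left(-13\right)\right)\right)} = 18608 - - \frac{55}{9 \left(- 13 \left(1 - 26\right)\right)} = 18608 - - \frac{55}{9 \left(\left(-13\right) \left(-25\right)\right)} = 18608 - - \frac{55}{9 \cdot 325} = 18608 - \left(- \frac{55}{9}\right) \frac{1}{325} = 18608 - - \frac{11}{585} = 18608 + \frac{11}{585} = \frac{10885691}{585}$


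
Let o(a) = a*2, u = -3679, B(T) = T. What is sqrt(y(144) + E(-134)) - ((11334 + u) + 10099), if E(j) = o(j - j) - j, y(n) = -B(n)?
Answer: -17754 + I*sqrt(10) ≈ -17754.0 + 3.1623*I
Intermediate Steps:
y(n) = -n
o(a) = 2*a
E(j) = -j (E(j) = 2*(j - j) - j = 2*0 - j = 0 - j = -j)
sqrt(y(144) + E(-134)) - ((11334 + u) + 10099) = sqrt(-1*144 - 1*(-134)) - ((11334 - 3679) + 10099) = sqrt(-144 + 134) - (7655 + 10099) = sqrt(-10) - 1*17754 = I*sqrt(10) - 17754 = -17754 + I*sqrt(10)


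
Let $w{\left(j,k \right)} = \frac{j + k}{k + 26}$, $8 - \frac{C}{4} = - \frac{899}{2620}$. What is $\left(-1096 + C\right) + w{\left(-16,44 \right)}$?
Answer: $- \frac{695759}{655} \approx -1062.2$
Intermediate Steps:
$C = \frac{21859}{655}$ ($C = 32 - 4 \left(- \frac{899}{2620}\right) = 32 - 4 \left(\left(-899\right) \frac{1}{2620}\right) = 32 - - \frac{899}{655} = 32 + \frac{899}{655} = \frac{21859}{655} \approx 33.372$)
$w{\left(j,k \right)} = \frac{j + k}{26 + k}$
$\left(-1096 + C\right) + w{\left(-16,44 \right)} = \left(-1096 + \frac{21859}{655}\right) + \frac{-16 + 44}{26 + 44} = - \frac{696021}{655} + \frac{1}{70} \cdot 28 = - \frac{696021}{655} + \frac{2}{5} = - \frac{695759}{655}$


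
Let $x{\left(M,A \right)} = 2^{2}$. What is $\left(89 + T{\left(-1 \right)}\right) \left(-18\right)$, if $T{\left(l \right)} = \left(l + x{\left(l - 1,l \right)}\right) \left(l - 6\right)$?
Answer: $-1224$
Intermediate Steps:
$x{\left(M,A \right)} = 4$
$T{\left(l \right)} = \left(-6 + l\right) \left(4 + l\right)$ ($T{\left(l \right)} = \left(l + 4\right) \left(l - 6\right) = \left(4 + l\right) \left(-6 + l\right) = \left(-6 + l\right) \left(4 + l\right)$)
$\left(89 + T{\left(-1 \right)}\right) \left(-18\right) = \left(89 - \left(22 - 1\right)\right) \left(-18\right) = \left(89 + \left(-24 + 1 + 2\right)\right) \left(-18\right) = \left(89 - 21\right) \left(-18\right) = 68 \left(-18\right) = -1224$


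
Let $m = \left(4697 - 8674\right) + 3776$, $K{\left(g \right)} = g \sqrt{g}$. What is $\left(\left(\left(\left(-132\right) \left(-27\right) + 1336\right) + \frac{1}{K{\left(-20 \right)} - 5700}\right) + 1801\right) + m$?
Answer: $\frac{2112369943}{324980} + \frac{i \sqrt{5}}{812450} \approx 6500.0 + 2.7523 \cdot 10^{-6} i$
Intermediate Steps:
$K{\left(g \right)} = g^{\frac{3}{2}}$
$m = -201$ ($m = -3977 + 3776 = -201$)
$\left(\left(\left(\left(-132\right) \left(-27\right) + 1336\right) + \frac{1}{K{\left(-20 \right)} - 5700}\right) + 1801\right) + m = \left(\left(\left(\left(-132\right) \left(-27\right) + 1336\right) + \frac{1}{\left(-20\right)^{\frac{3}{2}} - 5700}\right) + 1801\right) - 201 = \left(\left(\left(3564 + 1336\right) + \frac{1}{- 40 i \sqrt{5} - 5700}\right) + 1801\right) - 201 = \left(\left(4900 + \frac{1}{-5700 - 40 i \sqrt{5}}\right) + 1801\right) - 201 = \left(6701 + \frac{1}{-5700 - 40 i \sqrt{5}}\right) - 201 = 6500 + \frac{1}{-5700 - 40 i \sqrt{5}}$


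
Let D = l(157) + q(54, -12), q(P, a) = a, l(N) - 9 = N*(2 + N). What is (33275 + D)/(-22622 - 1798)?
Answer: -11647/4884 ≈ -2.3847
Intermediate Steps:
l(N) = 9 + N*(2 + N)
D = 24960 (D = (9 + 157**2 + 2*157) - 12 = (9 + 24649 + 314) - 12 = 24972 - 12 = 24960)
(33275 + D)/(-22622 - 1798) = (33275 + 24960)/(-22622 - 1798) = 58235/(-24420) = 58235*(-1/24420) = -11647/4884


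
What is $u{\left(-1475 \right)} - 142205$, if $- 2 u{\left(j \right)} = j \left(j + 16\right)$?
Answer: $- \frac{2436435}{2} \approx -1.2182 \cdot 10^{6}$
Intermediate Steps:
$u{\left(j \right)} = - \frac{j \left(16 + j\right)}{2}$ ($u{\left(j \right)} = - \frac{j \left(j + 16\right)}{2} = - \frac{j \left(16 + j\right)}{2}$)
$u{\left(-1475 \right)} - 142205 = \left(- \frac{1}{2}\right) \left(-1475\right) \left(16 - 1475\right) - 142205 = \left(- \frac{1}{2}\right) \left(-1475\right) \left(-1459\right) - 142205 = - \frac{2152025}{2} - 142205 = - \frac{2436435}{2}$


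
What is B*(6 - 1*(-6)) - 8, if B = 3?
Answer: 28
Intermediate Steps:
B*(6 - 1*(-6)) - 8 = 3*(6 - 1*(-6)) - 8 = 3*(6 + 6) - 8 = 3*12 - 8 = 36 - 8 = 28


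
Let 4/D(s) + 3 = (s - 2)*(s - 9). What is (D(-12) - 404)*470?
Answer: -55253200/291 ≈ -1.8987e+5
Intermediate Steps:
D(s) = 4/(-3 + (-9 + s)*(-2 + s)) (D(s) = 4/(-3 + (s - 2)*(s - 9)) = 4/(-3 + (-2 + s)*(-9 + s)) = 4/(-3 + (-9 + s)*(-2 + s)))
(D(-12) - 404)*470 = (4/(15 + (-12)² - 11*(-12)) - 404)*470 = (4/(15 + 144 + 132) - 404)*470 = (4/291 - 404)*470 = -117560/291*470 = -55253200/291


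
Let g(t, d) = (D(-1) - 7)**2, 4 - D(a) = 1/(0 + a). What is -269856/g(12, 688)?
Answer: -67464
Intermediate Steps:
D(a) = 4 - 1/a (D(a) = 4 - 1/(0 + a) = 4 - 1/a)
g(t, d) = 4 (g(t, d) = ((4 - 1/(-1)) - 7)**2 = ((4 - 1*(-1)) - 7)**2 = ((4 + 1) - 7)**2 = (5 - 7)**2 = (-2)**2 = 4)
-269856/g(12, 688) = -269856/4 = -269856*1/4 = -67464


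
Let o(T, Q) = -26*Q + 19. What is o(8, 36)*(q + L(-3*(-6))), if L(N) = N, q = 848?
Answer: -794122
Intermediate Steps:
o(T, Q) = 19 - 26*Q
o(8, 36)*(q + L(-3*(-6))) = (19 - 26*36)*(848 - 3*(-6)) = (19 - 936)*(848 + 18) = -917*866 = -794122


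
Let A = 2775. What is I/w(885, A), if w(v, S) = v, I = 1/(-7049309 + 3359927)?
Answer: -1/3265103070 ≈ -3.0627e-10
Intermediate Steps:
I = -1/3689382 (I = 1/(-3689382) = -1/3689382 ≈ -2.7105e-7)
I/w(885, A) = -1/3689382/885 = -1/3689382*1/885 = -1/3265103070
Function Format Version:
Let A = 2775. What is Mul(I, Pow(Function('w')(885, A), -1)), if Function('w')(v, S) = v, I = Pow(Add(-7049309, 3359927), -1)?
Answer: Rational(-1, 3265103070) ≈ -3.0627e-10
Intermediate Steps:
I = Rational(-1, 3689382) (I = Pow(-3689382, -1) = Rational(-1, 3689382) ≈ -2.7105e-7)
Mul(I, Pow(Function('w')(885, A), -1)) = Mul(Rational(-1, 3689382), Pow(885, -1)) = Mul(Rational(-1, 3689382), Rational(1, 885)) = Rational(-1, 3265103070)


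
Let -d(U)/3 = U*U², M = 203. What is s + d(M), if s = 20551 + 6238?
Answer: -25069492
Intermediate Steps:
d(U) = -3*U³ (d(U) = -3*U*U² = -3*U³)
s = 26789
s + d(M) = 26789 - 3*203³ = 26789 - 3*8365427 = 26789 - 25096281 = -25069492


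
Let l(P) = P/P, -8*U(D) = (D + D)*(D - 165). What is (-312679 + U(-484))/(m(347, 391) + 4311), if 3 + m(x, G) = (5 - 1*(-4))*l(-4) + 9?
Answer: -195604/2163 ≈ -90.432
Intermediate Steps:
U(D) = -D*(-165 + D)/4 (U(D) = -(D + D)*(D - 165)/8 = -2*D*(-165 + D)/8 = -D*(-165 + D)/4)
l(P) = 1
m(x, G) = 15 (m(x, G) = -3 + ((5 - 1*(-4))*1 + 9) = -3 + ((5 + 4)*1 + 9) = -3 + (9*1 + 9) = -3 + (9 + 9) = -3 + 18 = 15)
(-312679 + U(-484))/(m(347, 391) + 4311) = (-312679 + (1/4)*(-484)*(165 - 1*(-484)))/(15 + 4311) = (-312679 + (1/4)*(-484)*(165 + 484))/4326 = (-312679 + (1/4)*(-484)*649)*(1/4326) = (-312679 - 78529)*(1/4326) = -391208*1/4326 = -195604/2163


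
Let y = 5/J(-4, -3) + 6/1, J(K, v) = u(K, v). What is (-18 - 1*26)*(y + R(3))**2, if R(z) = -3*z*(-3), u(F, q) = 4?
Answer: -206459/4 ≈ -51615.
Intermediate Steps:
J(K, v) = 4
R(z) = 9*z
y = 29/4 (y = 5/4 + 6/1 = 5*(1/4) + 6*1 = 5/4 + 6 = 29/4 ≈ 7.2500)
(-18 - 1*26)*(y + R(3))**2 = (-18 - 1*26)*(29/4 + 9*3)**2 = (-18 - 26)*(29/4 + 27)**2 = -44*(137/4)**2 = -44*18769/16 = -206459/4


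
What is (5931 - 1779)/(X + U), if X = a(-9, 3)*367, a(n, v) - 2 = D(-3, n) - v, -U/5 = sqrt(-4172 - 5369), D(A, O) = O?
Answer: -3047568/2741485 + 4152*I*sqrt(9541)/2741485 ≈ -1.1116 + 0.14793*I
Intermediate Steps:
U = -5*I*sqrt(9541) (U = -5*sqrt(-4172 - 5369) = -5*I*sqrt(9541) ≈ -488.39*I)
a(n, v) = 2 + n - v (a(n, v) = 2 + (n - v) = 2 + n - v)
X = -3670 (X = (2 - 9 - 1*3)*367 = (2 - 9 - 3)*367 = -10*367 = -3670)
(5931 - 1779)/(X + U) = (5931 - 1779)/(-3670 - 5*I*sqrt(9541)) = 4152/(-3670 - 5*I*sqrt(9541))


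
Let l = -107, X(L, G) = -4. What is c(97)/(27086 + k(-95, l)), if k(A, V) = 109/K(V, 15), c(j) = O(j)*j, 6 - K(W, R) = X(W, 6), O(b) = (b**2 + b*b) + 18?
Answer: 18270920/270969 ≈ 67.428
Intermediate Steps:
O(b) = 18 + 2*b**2 (O(b) = (b**2 + b**2) + 18 = 2*b**2 + 18 = 18 + 2*b**2)
K(W, R) = 10 (K(W, R) = 6 - 1*(-4) = 6 + 4 = 10)
c(j) = j*(18 + 2*j**2) (c(j) = (18 + 2*j**2)*j = j*(18 + 2*j**2))
k(A, V) = 109/10
c(97)/(27086 + k(-95, l)) = (2*97*(9 + 97**2))/(27086 + 109/10) = (2*97*(9 + 9409))/(270969/10) = (2*97*9418)*(10/270969) = 1827092*(10/270969) = 18270920/270969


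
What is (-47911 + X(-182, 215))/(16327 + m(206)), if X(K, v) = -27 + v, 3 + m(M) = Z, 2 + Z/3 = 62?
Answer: -47723/16504 ≈ -2.8916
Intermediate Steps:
Z = 180 (Z = -6 + 3*62 = -6 + 186 = 180)
m(M) = 177 (m(M) = -3 + 180 = 177)
(-47911 + X(-182, 215))/(16327 + m(206)) = (-47911 + (-27 + 215))/(16327 + 177) = (-47911 + 188)/16504 = -47723*1/16504 = -47723/16504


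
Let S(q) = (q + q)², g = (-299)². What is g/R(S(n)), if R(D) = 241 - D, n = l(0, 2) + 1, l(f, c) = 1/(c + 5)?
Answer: 4380649/11553 ≈ 379.18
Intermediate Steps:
l(f, c) = 1/(5 + c)
n = 8/7 (n = 1/(5 + 2) + 1 = 1/7 + 1 = ⅐ + 1 = 8/7 ≈ 1.1429)
g = 89401
S(q) = 4*q² (S(q) = (2*q)² = 4*q²)
g/R(S(n)) = 89401/(241 - 4*(8/7)²) = 89401/(241 - 4*64/49) = 89401/(241 - 1*256/49) = 89401/(241 - 256/49) = 89401/(11553/49) = 89401*(49/11553) = 4380649/11553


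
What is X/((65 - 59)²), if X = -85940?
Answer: -21485/9 ≈ -2387.2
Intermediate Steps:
X/((65 - 59)²) = -85940/(65 - 59)² = -85940/(6²) = -85940/36 = -85940*1/36 = -21485/9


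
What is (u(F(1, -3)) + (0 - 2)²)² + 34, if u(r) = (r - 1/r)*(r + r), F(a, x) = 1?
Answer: 50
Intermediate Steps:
u(r) = 2*r*(r - 1/r) (u(r) = (r - 1/r)*(2*r) = 2*r*(r - 1/r))
(u(F(1, -3)) + (0 - 2)²)² + 34 = ((-2 + 2*1²) + (0 - 2)²)² + 34 = ((-2 + 2*1) + (-2)²)² + 34 = ((-2 + 2) + 4)² + 34 = (0 + 4)² + 34 = 4² + 34 = 16 + 34 = 50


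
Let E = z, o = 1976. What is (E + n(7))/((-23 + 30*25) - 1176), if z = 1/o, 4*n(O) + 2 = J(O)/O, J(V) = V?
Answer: 493/887224 ≈ 0.00055567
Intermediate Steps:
n(O) = -¼ (n(O) = -½ + (O/O)/4 = -½ + (¼)*1 = -½ + ¼ = -¼)
z = 1/1976 ≈ 0.00050607
E = 1/1976 ≈ 0.00050607
(E + n(7))/((-23 + 30*25) - 1176) = (1/1976 - ¼)/((-23 + 30*25) - 1176) = -493/(1976*((-23 + 750) - 1176)) = -493/(1976*(727 - 1176)) = -493/1976/(-449) = -493/1976*(-1/449) = 493/887224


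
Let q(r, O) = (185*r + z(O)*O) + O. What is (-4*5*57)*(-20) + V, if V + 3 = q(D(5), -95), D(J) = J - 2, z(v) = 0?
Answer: 23257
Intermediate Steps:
D(J) = -2 + J
q(r, O) = O + 185*r (q(r, O) = (185*r + 0*O) + O = (185*r + 0) + O = 185*r + O = O + 185*r)
V = 457 (V = -3 + (-95 + 185*(-2 + 5)) = -3 + (-95 + 185*3) = -3 + (-95 + 555) = -3 + 460 = 457)
(-4*5*57)*(-20) + V = (-4*5*57)*(-20) + 457 = -20*57*(-20) + 457 = -1140*(-20) + 457 = 22800 + 457 = 23257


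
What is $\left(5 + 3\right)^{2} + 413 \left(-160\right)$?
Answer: $-66016$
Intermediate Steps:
$\left(5 + 3\right)^{2} + 413 \left(-160\right) = 8^{2} - 66080 = 64 - 66080 = -66016$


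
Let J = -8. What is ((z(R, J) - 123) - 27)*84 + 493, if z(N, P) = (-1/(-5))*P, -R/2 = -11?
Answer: -61207/5 ≈ -12241.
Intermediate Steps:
R = 22 (R = -2*(-11) = 22)
z(N, P) = P/5 (z(N, P) = (-1*(-⅕))*P = P/5)
((z(R, J) - 123) - 27)*84 + 493 = (((⅕)*(-8) - 123) - 27)*84 + 493 = ((-8/5 - 123) - 27)*84 + 493 = (-623/5 - 27)*84 + 493 = -758/5*84 + 493 = -63672/5 + 493 = -61207/5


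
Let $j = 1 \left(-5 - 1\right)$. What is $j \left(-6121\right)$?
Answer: $36726$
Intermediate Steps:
$j = -6$ ($j = 1 \left(-6\right) = -6$)
$j \left(-6121\right) = \left(-6\right) \left(-6121\right) = 36726$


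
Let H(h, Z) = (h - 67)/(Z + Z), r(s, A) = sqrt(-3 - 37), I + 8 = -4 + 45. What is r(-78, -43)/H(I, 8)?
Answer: -16*I*sqrt(10)/17 ≈ -2.9763*I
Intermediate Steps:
I = 33 (I = -8 + (-4 + 45) = -8 + 41 = 33)
r(s, A) = 2*I*sqrt(10) (r(s, A) = sqrt(-40) = 2*I*sqrt(10))
H(h, Z) = (-67 + h)/(2*Z) (H(h, Z) = (-67 + h)/((2*Z)) = (-67 + h)*(1/(2*Z)) = (-67 + h)/(2*Z))
r(-78, -43)/H(I, 8) = (2*I*sqrt(10))/(((1/2)*(-67 + 33)/8)) = (2*I*sqrt(10))/(((1/2)*(1/8)*(-34))) = (2*I*sqrt(10))/(-17/8) = (2*I*sqrt(10))*(-8/17) = -16*I*sqrt(10)/17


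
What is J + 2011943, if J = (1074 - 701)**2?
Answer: 2151072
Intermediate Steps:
J = 139129 (J = 373**2 = 139129)
J + 2011943 = 139129 + 2011943 = 2151072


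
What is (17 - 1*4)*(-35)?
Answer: -455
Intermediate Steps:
(17 - 1*4)*(-35) = (17 - 4)*(-35) = 13*(-35) = -455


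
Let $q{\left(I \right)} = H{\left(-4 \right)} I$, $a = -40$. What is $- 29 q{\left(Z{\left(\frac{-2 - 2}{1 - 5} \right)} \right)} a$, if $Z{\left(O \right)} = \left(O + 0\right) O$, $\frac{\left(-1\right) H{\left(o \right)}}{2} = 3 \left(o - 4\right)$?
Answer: $55680$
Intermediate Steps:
$H{\left(o \right)} = 24 - 6 o$ ($H{\left(o \right)} = - 2 \cdot 3 \left(o - 4\right) = - 2 \cdot 3 \left(-4 + o\right) = - 2 \left(-12 + 3 o\right) = 24 - 6 o$)
$Z{\left(O \right)} = O^{2}$ ($Z{\left(O \right)} = O O = O^{2}$)
$q{\left(I \right)} = 48 I$ ($q{\left(I \right)} = \left(24 - -24\right) I = \left(24 + 24\right) I = 48 I$)
$- 29 q{\left(Z{\left(\frac{-2 - 2}{1 - 5} \right)} \right)} a = - 29 \cdot 48 \left(\frac{-2 - 2}{1 - 5}\right)^{2} \left(-40\right) = - 29 \cdot 48 \left(- \frac{4}{-4}\right)^{2} \left(-40\right) = - 29 \cdot 48 \left(\left(-4\right) \left(- \frac{1}{4}\right)\right)^{2} \left(-40\right) = - 29 \cdot 48 \cdot 1^{2} \left(-40\right) = - 29 \cdot 48 \cdot 1 \left(-40\right) = \left(-29\right) 48 \left(-40\right) = \left(-1392\right) \left(-40\right) = 55680$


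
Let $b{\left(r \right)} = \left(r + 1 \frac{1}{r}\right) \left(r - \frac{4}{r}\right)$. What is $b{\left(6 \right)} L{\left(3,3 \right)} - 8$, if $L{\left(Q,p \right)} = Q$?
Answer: $\frac{272}{3} \approx 90.667$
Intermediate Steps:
$b{\left(r \right)} = \left(r + \frac{1}{r}\right) \left(r - \frac{4}{r}\right)$
$b{\left(6 \right)} L{\left(3,3 \right)} - 8 = \left(-3 + 6^{2} - \frac{4}{36}\right) 3 - 8 = \left(-3 + 36 - \frac{1}{9}\right) 3 - 8 = \frac{296}{9} \cdot 3 - 8 = \frac{296}{3} - 8 = \frac{272}{3}$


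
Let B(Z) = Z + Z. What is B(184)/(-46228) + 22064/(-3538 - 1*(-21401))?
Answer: 253350252/206442691 ≈ 1.2272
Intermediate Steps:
B(Z) = 2*Z
B(184)/(-46228) + 22064/(-3538 - 1*(-21401)) = (2*184)/(-46228) + 22064/(-3538 - 1*(-21401)) = 368*(-1/46228) + 22064/(-3538 + 21401) = -92/11557 + 22064/17863 = 253350252/206442691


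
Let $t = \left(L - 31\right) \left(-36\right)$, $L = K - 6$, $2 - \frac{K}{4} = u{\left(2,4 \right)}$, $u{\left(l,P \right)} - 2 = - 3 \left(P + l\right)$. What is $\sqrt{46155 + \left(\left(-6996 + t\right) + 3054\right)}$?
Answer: $\sqrt{40953} \approx 202.37$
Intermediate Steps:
$u{\left(l,P \right)} = 2 - 3 P - 3 l$ ($u{\left(l,P \right)} = 2 - 3 \left(P + l\right) = 2 - \left(3 P + 3 l\right) = 2 - 3 P - 3 l$)
$K = 72$ ($K = 8 - 4 \left(2 - 12 - 6\right) = 8 - -64 = 8 + 64 = 72$)
$L = 66$ ($L = 72 - 6 = 66$)
$t = -1260$ ($t = \left(66 - 31\right) \left(-36\right) = 35 \left(-36\right) = -1260$)
$\sqrt{46155 + \left(\left(-6996 + t\right) + 3054\right)} = \sqrt{46155 + \left(\left(-6996 - 1260\right) + 3054\right)} = \sqrt{46155 + \left(-8256 + 3054\right)} = \sqrt{46155 - 5202} = \sqrt{40953}$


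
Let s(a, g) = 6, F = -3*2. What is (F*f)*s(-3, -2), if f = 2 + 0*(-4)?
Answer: -72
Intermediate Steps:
F = -6
f = 2 (f = 2 + 0 = 2)
(F*f)*s(-3, -2) = -6*2*6 = -12*6 = -72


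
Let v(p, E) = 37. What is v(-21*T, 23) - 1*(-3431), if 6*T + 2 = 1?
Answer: 3468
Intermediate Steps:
T = -1/6 (T = -1/3 + (1/6)*1 = -1/3 + 1/6 = -1/6 ≈ -0.16667)
v(-21*T, 23) - 1*(-3431) = 37 - 1*(-3431) = 37 + 3431 = 3468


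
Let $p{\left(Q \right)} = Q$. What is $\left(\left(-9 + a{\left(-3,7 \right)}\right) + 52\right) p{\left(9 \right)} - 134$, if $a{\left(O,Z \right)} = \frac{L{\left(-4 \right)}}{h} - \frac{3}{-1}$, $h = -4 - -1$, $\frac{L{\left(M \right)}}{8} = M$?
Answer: $376$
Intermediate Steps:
$L{\left(M \right)} = 8 M$
$h = -3$ ($h = -4 + 1 = -3$)
$a{\left(O,Z \right)} = \frac{41}{3}$ ($a{\left(O,Z \right)} = \frac{8 \left(-4\right)}{-3} - \frac{3}{-1} = \left(-32\right) \left(- \frac{1}{3}\right) - -3 = \frac{32}{3} + 3 = \frac{41}{3}$)
$\left(\left(-9 + a{\left(-3,7 \right)}\right) + 52\right) p{\left(9 \right)} - 134 = \left(\left(-9 + \frac{41}{3}\right) + 52\right) 9 - 134 = \left(\frac{14}{3} + 52\right) 9 - 134 = \frac{170}{3} \cdot 9 - 134 = 510 - 134 = 376$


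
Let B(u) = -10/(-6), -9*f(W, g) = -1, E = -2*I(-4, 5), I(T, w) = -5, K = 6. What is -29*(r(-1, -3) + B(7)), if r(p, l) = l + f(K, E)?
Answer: 319/9 ≈ 35.444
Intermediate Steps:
E = 10 (E = -2*(-5) = 10)
f(W, g) = 1/9 (f(W, g) = -1/9*(-1) = 1/9)
B(u) = 5/3 (B(u) = -10*(-1/6) = 5/3)
r(p, l) = 1/9 + l (r(p, l) = l + 1/9 = 1/9 + l)
-29*(r(-1, -3) + B(7)) = -29*((1/9 - 3) + 5/3) = -29*(-26/9 + 5/3) = -29*(-11/9) = 319/9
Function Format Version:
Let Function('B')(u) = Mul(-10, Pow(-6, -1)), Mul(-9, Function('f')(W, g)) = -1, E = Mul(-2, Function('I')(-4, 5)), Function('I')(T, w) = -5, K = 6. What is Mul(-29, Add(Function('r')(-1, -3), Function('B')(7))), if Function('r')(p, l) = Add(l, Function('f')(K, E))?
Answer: Rational(319, 9) ≈ 35.444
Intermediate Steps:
E = 10 (E = Mul(-2, -5) = 10)
Function('f')(W, g) = Rational(1, 9) (Function('f')(W, g) = Mul(Rational(-1, 9), -1) = Rational(1, 9))
Function('B')(u) = Rational(5, 3) (Function('B')(u) = Mul(-10, Rational(-1, 6)) = Rational(5, 3))
Function('r')(p, l) = Add(Rational(1, 9), l) (Function('r')(p, l) = Add(l, Rational(1, 9)) = Add(Rational(1, 9), l))
Mul(-29, Add(Function('r')(-1, -3), Function('B')(7))) = Mul(-29, Add(Add(Rational(1, 9), -3), Rational(5, 3))) = Mul(-29, Add(Rational(-26, 9), Rational(5, 3))) = Mul(-29, Rational(-11, 9)) = Rational(319, 9)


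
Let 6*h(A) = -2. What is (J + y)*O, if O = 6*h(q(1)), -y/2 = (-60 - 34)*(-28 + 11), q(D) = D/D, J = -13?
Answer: 6418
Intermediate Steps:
q(D) = 1
y = -3196 (y = -2*(-60 - 34)*(-28 + 11) = -(-188)*(-17) = -2*1598 = -3196)
h(A) = -⅓ (h(A) = (⅙)*(-2) = -⅓)
O = -2 (O = 6*(-⅓) = -2)
(J + y)*O = (-13 - 3196)*(-2) = -3209*(-2) = 6418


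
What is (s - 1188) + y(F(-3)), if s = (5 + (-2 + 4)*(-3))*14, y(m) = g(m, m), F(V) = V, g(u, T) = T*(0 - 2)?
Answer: -1196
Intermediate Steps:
g(u, T) = -2*T (g(u, T) = T*(-2) = -2*T)
y(m) = -2*m
s = -14 (s = (5 + 2*(-3))*14 = (5 - 6)*14 = -1*14 = -14)
(s - 1188) + y(F(-3)) = (-14 - 1188) - 2*(-3) = -1202 + 6 = -1196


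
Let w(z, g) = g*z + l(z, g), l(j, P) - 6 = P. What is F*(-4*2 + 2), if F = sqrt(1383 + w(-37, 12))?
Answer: -6*sqrt(957) ≈ -185.61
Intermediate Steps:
l(j, P) = 6 + P
w(z, g) = 6 + g + g*z (w(z, g) = g*z + (6 + g) = 6 + g + g*z)
F = sqrt(957) (F = sqrt(1383 + (6 + 12 + 12*(-37))) = sqrt(1383 + (6 + 12 - 444)) = sqrt(1383 - 426) = sqrt(957) ≈ 30.935)
F*(-4*2 + 2) = sqrt(957)*(-4*2 + 2) = sqrt(957)*(-8 + 2) = sqrt(957)*(-6) = -6*sqrt(957)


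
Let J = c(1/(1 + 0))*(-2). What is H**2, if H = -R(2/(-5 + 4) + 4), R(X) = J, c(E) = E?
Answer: 4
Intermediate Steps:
J = -2 (J = -2/(1 + 0) = -2/1 = 1*(-2) = -2)
R(X) = -2
H = 2 (H = -1*(-2) = 2)
H**2 = 2**2 = 4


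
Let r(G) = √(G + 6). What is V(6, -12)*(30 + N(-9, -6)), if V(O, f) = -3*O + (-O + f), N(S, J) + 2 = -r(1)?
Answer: -1008 + 36*√7 ≈ -912.75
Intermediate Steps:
r(G) = √(6 + G)
N(S, J) = -2 - √7 (N(S, J) = -2 - √(6 + 1) = -2 - √7)
V(O, f) = f - 4*O (V(O, f) = -3*O + (f - O) = f - 4*O)
V(6, -12)*(30 + N(-9, -6)) = (-12 - 4*6)*(30 + (-2 - √7)) = (-12 - 24)*(28 - √7) = -36*(28 - √7) = -1008 + 36*√7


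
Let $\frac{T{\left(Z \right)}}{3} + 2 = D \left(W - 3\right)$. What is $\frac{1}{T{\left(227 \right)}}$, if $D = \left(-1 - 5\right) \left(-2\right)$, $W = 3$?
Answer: $- \frac{1}{6} \approx -0.16667$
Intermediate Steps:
$D = 12$ ($D = \left(-6\right) \left(-2\right) = 12$)
$T{\left(Z \right)} = -6$ ($T{\left(Z \right)} = -6 + 3 \cdot 12 \left(3 - 3\right) = -6 + 3 \cdot 12 \cdot 0 = -6 + 3 \cdot 0 = -6 + 0 = -6$)
$\frac{1}{T{\left(227 \right)}} = \frac{1}{-6} = - \frac{1}{6}$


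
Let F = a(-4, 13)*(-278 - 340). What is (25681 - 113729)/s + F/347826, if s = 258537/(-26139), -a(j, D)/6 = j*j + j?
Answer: 44473800390968/4995882809 ≈ 8902.1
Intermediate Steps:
a(j, D) = -6*j - 6*j**2 (a(j, D) = -6*(j*j + j) = -6*(j**2 + j) = -6*(j + j**2) = -6*j - 6*j**2)
s = -86179/8713 (s = 258537*(-1/26139) = -86179/8713 ≈ -9.8909)
F = 44496 (F = (-6*(-4)*(1 - 4))*(-278 - 340) = -6*(-4)*(-3)*(-618) = -72*(-618) = 44496)
(25681 - 113729)/s + F/347826 = (25681 - 113729)/(-86179/8713) + 44496/347826 = -88048*(-8713/86179) + 44496*(1/347826) = 767162224/86179 + 7416/57971 = 44473800390968/4995882809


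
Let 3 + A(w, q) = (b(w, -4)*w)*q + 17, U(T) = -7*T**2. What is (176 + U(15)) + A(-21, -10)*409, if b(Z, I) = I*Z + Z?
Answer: 5415397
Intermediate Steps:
b(Z, I) = Z + I*Z
A(w, q) = 14 - 3*q*w**2 (A(w, q) = -3 + (((w*(1 - 4))*w)*q + 17) = -3 + (((w*(-3))*w)*q + 17) = -3 + (((-3*w)*w)*q + 17) = -3 + ((-3*w**2)*q + 17) = -3 + (-3*q*w**2 + 17) = -3 + (17 - 3*q*w**2) = 14 - 3*q*w**2)
(176 + U(15)) + A(-21, -10)*409 = (176 - 7*15**2) + (14 - 3*(-10)*(-21)**2)*409 = (176 - 7*225) + (14 - 3*(-10)*441)*409 = (176 - 1575) + (14 + 13230)*409 = -1399 + 13244*409 = -1399 + 5416796 = 5415397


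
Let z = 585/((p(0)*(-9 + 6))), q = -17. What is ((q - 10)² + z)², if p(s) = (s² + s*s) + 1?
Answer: 285156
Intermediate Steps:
p(s) = 1 + 2*s² (p(s) = (s² + s²) + 1 = 2*s² + 1 = 1 + 2*s²)
z = -195 (z = 585/(((1 + 2*0²)*(-9 + 6))) = 585/(((1 + 2*0)*(-3))) = 585/(((1 + 0)*(-3))) = 585/((1*(-3))) = 585/(-3) = 585*(-⅓) = -195)
((q - 10)² + z)² = ((-17 - 10)² - 195)² = ((-27)² - 195)² = (729 - 195)² = 534² = 285156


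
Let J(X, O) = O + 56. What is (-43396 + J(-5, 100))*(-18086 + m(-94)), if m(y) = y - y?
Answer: 782038640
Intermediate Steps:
J(X, O) = 56 + O
m(y) = 0
(-43396 + J(-5, 100))*(-18086 + m(-94)) = (-43396 + (56 + 100))*(-18086 + 0) = (-43396 + 156)*(-18086) = -43240*(-18086) = 782038640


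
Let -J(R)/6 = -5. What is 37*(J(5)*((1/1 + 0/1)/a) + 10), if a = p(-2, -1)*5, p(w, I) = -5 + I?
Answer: 333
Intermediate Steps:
J(R) = 30 (J(R) = -6*(-5) = 30)
a = -30 (a = (-5 - 1)*5 = -6*5 = -30)
37*(J(5)*((1/1 + 0/1)/a) + 10) = 37*(30*((1/1 + 0/1)/(-30)) + 10) = 37*(30*((1*1 + 0*1)*(-1/30)) + 10) = 37*(30*((1 + 0)*(-1/30)) + 10) = 37*(30*(1*(-1/30)) + 10) = 37*(30*(-1/30) + 10) = 37*(-1 + 10) = 37*9 = 333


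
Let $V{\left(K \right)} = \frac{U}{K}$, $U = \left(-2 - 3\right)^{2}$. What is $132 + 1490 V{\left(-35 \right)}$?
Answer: $- \frac{6526}{7} \approx -932.29$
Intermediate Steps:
$U = 25$ ($U = \left(-5\right)^{2} = 25$)
$V{\left(K \right)} = \frac{25}{K}$
$132 + 1490 V{\left(-35 \right)} = 132 + 1490 \frac{25}{-35} = 132 + 1490 \cdot 25 \left(- \frac{1}{35}\right) = 132 + 1490 \left(- \frac{5}{7}\right) = 132 - \frac{7450}{7} = - \frac{6526}{7}$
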